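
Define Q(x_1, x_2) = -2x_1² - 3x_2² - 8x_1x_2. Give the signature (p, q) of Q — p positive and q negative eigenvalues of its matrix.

The symmetric matrix is A = [[-2, -4], [-4, -3]].
Symmetric row and column elimination reduces A to a congruent diagonal form with pivots -2, 5.
That gives 1 positive, 1 negative pivots.

(1, 1)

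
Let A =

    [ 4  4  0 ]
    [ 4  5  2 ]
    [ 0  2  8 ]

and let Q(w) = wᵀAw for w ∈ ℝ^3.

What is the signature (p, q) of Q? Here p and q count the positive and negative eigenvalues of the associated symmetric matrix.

(3, 0)

Congruent diagonalization of A (simultaneous row and column reduction) yields pivots 4, 1, 4.
Counting signs: 3 positive.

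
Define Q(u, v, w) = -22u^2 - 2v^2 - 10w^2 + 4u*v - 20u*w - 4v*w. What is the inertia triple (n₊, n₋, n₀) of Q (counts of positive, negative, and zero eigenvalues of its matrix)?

(0, 3, 0)

The symmetric matrix is A = [[-22, 2, -10], [2, -2, -2], [-10, -2, -10]].
Applying the same elementary operations to the rows and columns of A produces a congruent diagonal matrix with entries -22, -20/11, -4/5.
That gives 3 negative pivots.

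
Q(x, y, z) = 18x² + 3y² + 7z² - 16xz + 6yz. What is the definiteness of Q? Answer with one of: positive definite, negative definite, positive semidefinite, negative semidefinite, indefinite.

positive definite

The symmetric matrix of Q is A = [[18, 0, -8], [0, 3, 3], [-8, 3, 7]].
Leading principal minors: Δ_1 = 18, Δ_2 = 54, Δ_3 = 24.
All leading principal minors are positive, so by Sylvester's criterion Q is positive definite.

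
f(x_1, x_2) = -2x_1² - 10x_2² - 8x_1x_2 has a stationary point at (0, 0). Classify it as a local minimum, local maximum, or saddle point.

The Hessian at the origin is H = [[-4, -8], [-8, -20]].
det H = -4·-20 − (-8)² = 16 > 0 and H[1,1] = -4 < 0, so H is negative definite.
Therefore the origin is a local maximum.

local maximum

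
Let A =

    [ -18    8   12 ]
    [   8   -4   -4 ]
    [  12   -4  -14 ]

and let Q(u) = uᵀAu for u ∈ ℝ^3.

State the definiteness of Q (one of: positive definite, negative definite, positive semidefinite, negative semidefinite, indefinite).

Row-reducing A symmetrically gives the diagonal entries -18, -4/9, -2.
Counting signs: 3 negative.
Hence Q is negative definite.

negative definite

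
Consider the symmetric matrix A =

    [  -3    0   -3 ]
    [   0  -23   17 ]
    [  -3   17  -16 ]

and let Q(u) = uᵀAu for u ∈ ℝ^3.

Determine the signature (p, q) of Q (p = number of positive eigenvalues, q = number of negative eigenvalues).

Symmetric row and column elimination reduces A to a congruent diagonal form with pivots -3, -23, -10/23.
Counting signs: 3 negative.

(0, 3)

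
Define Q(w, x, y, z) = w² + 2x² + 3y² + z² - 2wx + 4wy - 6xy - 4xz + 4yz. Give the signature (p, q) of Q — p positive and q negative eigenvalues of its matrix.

(2, 2)

The symmetric matrix is A = [[1, -1, 2, 0], [-1, 2, -3, -2], [2, -3, 3, 2], [0, -2, 2, 1]].
Applying the same elementary operations to the rows and columns of A produces a congruent diagonal matrix with entries 1, 1, -2, -3.
Counting signs: 2 positive, 2 negative.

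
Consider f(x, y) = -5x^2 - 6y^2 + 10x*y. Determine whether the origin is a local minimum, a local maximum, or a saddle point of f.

local maximum

The Hessian at the origin is H = [[-10, 10], [10, -12]].
det H = -10·-12 − (10)² = 20 > 0 and H[1,1] = -10 < 0, so H is negative definite.
Therefore the origin is a local maximum.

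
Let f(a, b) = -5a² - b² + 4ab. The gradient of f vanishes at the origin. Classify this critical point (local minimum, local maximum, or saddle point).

The Hessian at the origin is H = [[-10, 4], [4, -2]].
det H = -10·-2 − (4)² = 4 > 0 and H[1,1] = -10 < 0, so H is negative definite.
Therefore the origin is a local maximum.

local maximum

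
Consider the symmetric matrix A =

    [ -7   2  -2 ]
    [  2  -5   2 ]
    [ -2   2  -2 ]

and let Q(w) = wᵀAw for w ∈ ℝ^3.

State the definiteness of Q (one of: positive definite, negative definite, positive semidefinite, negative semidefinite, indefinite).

Congruent diagonalization of A (simultaneous row and column reduction) yields pivots -7, -31/7, -30/31.
That gives 3 negative pivots.
Hence Q is negative definite.

negative definite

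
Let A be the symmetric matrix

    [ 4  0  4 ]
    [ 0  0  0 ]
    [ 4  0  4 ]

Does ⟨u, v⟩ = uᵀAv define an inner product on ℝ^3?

no

Row-reducing A symmetrically gives the diagonal entries 4, 0, 0.
So there are 1 positive, 2 zero pivots.
Hence Q is positive semidefinite.
⟨·,·⟩ is an inner product exactly when A is positive definite.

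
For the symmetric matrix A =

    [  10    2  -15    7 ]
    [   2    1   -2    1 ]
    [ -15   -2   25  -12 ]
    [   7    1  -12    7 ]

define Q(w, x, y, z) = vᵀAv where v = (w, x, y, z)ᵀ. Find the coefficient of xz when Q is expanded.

The coefficient of xz is A[2,4] + A[4,2] = 2·1 = 2.

2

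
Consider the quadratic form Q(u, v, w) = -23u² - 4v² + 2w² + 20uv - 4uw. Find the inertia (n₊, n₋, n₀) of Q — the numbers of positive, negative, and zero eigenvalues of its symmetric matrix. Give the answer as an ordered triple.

The symmetric matrix is A = [[-23, 10, -2], [10, -4, 0], [-2, 0, 2]].
Row-reducing A symmetrically gives the diagonal entries -23, 8/23, 0.
So there are 1 positive, 1 negative, 1 zero pivots.

(1, 1, 1)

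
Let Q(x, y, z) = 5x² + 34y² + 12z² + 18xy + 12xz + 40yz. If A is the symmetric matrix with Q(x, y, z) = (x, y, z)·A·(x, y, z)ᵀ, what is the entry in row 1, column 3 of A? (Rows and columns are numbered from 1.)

6

The coefficient of x·z in Q is 12. For a symmetric A this equals A[1,3] + A[3,1] = 2·A[1,3].
So A[1,3] = 12/2 = 6.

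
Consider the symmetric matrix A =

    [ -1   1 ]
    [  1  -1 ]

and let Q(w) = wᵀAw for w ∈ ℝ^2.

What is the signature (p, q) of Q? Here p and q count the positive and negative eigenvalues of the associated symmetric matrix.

Row-reducing A symmetrically gives the diagonal entries -1, 0.
So there are 1 negative, 1 zero pivots.

(0, 1)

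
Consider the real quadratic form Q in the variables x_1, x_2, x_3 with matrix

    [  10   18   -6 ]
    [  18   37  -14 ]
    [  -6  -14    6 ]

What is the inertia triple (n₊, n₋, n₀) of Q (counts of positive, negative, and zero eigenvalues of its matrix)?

Row-reducing A symmetrically gives the diagonal entries 10, 23/5, 4/23.
Counting signs: 3 positive.

(3, 0, 0)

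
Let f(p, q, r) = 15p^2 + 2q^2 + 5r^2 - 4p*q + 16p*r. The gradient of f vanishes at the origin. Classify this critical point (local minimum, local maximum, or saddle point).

The Hessian at the origin is H = [[30, -4, 16], [-4, 4, 0], [16, 0, 10]].
Congruent diagonalization of H (simultaneous row and column reduction) yields pivots 30, 52/15, 2/13.
Counting signs: 3 positive.
H is positive definite, so the origin is a strict local minimum.

local minimum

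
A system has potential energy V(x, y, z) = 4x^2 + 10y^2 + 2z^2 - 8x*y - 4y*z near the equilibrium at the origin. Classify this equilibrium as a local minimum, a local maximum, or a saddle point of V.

The Hessian at the origin is H = [[8, -8, 0], [-8, 20, -4], [0, -4, 4]].
An LDLᵀ factorisation of H has diagonal entries 8, 12, 8/3.
So there are 3 positive pivots.
H is positive definite, so the origin is a strict local minimum.

local minimum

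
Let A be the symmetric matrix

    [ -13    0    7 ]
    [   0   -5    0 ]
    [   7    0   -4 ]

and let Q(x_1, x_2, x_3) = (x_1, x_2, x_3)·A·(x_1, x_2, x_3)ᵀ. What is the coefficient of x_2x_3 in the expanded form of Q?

0

The coefficient of x_2x_3 is A[2,3] + A[3,2] = 2·0 = 0.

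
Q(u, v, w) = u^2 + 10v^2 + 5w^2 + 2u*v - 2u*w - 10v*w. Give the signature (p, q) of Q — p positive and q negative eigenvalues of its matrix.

The associated matrix is A = [[1, 1, -1], [1, 10, -5], [-1, -5, 5]].
Symmetric row and column elimination reduces A to a congruent diagonal form with pivots 1, 9, 20/9.
That gives 3 positive pivots.

(3, 0)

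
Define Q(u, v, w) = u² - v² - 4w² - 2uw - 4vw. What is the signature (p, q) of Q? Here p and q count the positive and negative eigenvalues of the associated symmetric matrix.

(1, 2)

Write A = [[1, 0, -1], [0, -1, -2], [-1, -2, -4]].
Congruent diagonalization of A (simultaneous row and column reduction) yields pivots 1, -1, -1.
So there are 1 positive, 2 negative pivots.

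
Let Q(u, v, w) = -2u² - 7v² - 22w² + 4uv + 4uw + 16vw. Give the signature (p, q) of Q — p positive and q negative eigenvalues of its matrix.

(0, 2)

The associated matrix is A = [[-2, 2, 2], [2, -7, 8], [2, 8, -22]].
Applying the same elementary operations to the rows and columns of A produces a congruent diagonal matrix with entries -2, -5, 0.
That gives 2 negative, 1 zero pivots.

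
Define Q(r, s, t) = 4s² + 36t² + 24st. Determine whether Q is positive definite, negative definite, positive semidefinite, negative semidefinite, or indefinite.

The associated matrix is A = [[0, 0, 0], [0, 4, 12], [0, 12, 36]].
Symmetric row and column elimination reduces A to a congruent diagonal form with pivots 0, 4, 0.
That gives 1 positive, 2 zero pivots.
Hence Q is positive semidefinite.

positive semidefinite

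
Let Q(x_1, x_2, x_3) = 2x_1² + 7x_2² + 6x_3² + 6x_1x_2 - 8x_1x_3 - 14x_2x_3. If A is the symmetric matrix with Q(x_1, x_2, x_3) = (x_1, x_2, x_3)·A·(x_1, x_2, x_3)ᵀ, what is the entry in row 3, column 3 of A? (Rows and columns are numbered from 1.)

The coefficient of x_3² in Q is 6, and that is exactly A[3,3].

6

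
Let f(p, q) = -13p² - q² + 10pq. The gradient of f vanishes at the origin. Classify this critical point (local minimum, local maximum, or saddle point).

saddle point

The Hessian at the origin is H = [[-26, 10], [10, -2]].
det H = -26·-2 − (10)² = -48 < 0, so H is indefinite.
Therefore the origin is a saddle point.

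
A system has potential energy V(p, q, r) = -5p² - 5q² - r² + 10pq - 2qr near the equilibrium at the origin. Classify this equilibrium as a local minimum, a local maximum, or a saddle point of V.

saddle point

The Hessian at the origin is H = [[-10, 10, 0], [10, -10, -2], [0, -2, -2]].
H is indefinite, so the origin is a saddle point.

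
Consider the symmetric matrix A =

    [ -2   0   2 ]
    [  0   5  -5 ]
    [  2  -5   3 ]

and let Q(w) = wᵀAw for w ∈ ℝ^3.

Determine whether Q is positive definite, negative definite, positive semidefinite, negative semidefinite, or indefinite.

indefinite

Row-reducing A symmetrically gives the diagonal entries -2, 5, 0.
Counting signs: 1 positive, 1 negative, 1 zero.
Hence Q is indefinite.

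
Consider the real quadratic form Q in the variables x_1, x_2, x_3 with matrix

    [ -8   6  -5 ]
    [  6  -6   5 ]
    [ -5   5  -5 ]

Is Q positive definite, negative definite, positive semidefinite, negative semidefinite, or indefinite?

negative definite

Leading principal minors: Δ_1 = -8, Δ_2 = 12, Δ_3 = -10.
The signs alternate starting with Δ_1 < 0, so by Sylvester's criterion Q is negative definite.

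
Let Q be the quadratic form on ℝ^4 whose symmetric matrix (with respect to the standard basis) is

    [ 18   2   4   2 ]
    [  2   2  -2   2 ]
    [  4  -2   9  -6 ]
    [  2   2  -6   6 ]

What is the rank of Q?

Applying the same elementary operations to the rows and columns of A produces a congruent diagonal matrix with entries 18, 16/9, 19/4, 12/19.
That gives 4 positive pivots.
The rank is the number of nonzero pivots: 4.

4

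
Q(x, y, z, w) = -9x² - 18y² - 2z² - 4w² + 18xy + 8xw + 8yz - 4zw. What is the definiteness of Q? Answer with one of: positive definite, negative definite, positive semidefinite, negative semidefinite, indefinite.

The symmetric matrix is A = [[-9, 9, 0, 4], [9, -18, 4, 0], [0, 4, -2, -2], [4, 0, -2, -4]].
An LDLᵀ factorisation of A has diagonal entries -9, -9, -2/9, -2/9.
So there are 4 negative pivots.
Hence Q is negative definite.

negative definite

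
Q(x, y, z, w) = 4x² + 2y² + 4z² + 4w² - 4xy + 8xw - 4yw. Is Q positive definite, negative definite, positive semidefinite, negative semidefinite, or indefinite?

positive semidefinite

Write A = [[4, -2, 0, 4], [-2, 2, 0, -2], [0, 0, 4, 0], [4, -2, 0, 4]].
Row-reducing A symmetrically gives the diagonal entries 4, 1, 4, 0.
Counting signs: 3 positive, 1 zero.
Hence Q is positive semidefinite.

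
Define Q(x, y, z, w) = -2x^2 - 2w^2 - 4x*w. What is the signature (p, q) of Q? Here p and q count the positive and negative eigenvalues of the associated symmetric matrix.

Write A = [[-2, 0, 0, -2], [0, 0, 0, 0], [0, 0, 0, 0], [-2, 0, 0, -2]].
Row-reducing A symmetrically gives the diagonal entries -2, 0, 0, 0.
Counting signs: 1 negative, 3 zero.

(0, 1)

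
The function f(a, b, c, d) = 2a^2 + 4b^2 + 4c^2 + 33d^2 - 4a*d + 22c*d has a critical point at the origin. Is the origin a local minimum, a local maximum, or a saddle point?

local minimum

The Hessian at the origin is H = [[4, 0, 0, -4], [0, 8, 0, 0], [0, 0, 8, 22], [-4, 0, 22, 66]].
Applying the same elementary operations to the rows and columns of H produces a congruent diagonal matrix with entries 4, 8, 8, 3/2.
So there are 4 positive pivots.
H is positive definite, so the origin is a strict local minimum.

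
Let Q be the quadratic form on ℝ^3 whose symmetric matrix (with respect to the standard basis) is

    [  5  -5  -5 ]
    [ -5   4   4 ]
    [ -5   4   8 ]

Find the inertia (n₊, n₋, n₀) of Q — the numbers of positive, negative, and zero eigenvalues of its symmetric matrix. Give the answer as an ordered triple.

(2, 1, 0)

Applying the same elementary operations to the rows and columns of A produces a congruent diagonal matrix with entries 5, -1, 4.
Counting signs: 2 positive, 1 negative.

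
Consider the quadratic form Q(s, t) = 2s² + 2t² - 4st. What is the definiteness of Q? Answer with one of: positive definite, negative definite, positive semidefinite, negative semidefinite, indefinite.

positive semidefinite

The symmetric matrix of Q is [[2, -2], [-2, 2]].
For the 2×2 matrix [[2, -2], [-2, 2]]: det = 2·2 − (-2)² = 0, trace = 4.
det = 0 so one eigenvalue is zero; the form is semidefinite with the sign of the trace.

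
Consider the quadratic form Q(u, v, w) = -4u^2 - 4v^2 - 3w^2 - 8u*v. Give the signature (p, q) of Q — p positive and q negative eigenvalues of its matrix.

(0, 2)

The associated matrix is A = [[-4, -4, 0], [-4, -4, 0], [0, 0, -3]].
Applying the same elementary operations to the rows and columns of A produces a congruent diagonal matrix with entries -4, 0, -3.
That gives 2 negative, 1 zero pivots.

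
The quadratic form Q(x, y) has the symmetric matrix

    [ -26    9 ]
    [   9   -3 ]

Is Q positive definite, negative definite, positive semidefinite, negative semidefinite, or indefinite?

indefinite

For the 2×2 matrix [[-26, 9], [9, -3]]: det = -26·-3 − (9)² = -3, trace = -29.
det < 0 so the eigenvalues have opposite signs; the form is indefinite.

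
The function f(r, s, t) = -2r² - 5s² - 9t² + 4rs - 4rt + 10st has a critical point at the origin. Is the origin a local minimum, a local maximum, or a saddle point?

The Hessian at the origin is H = [[-4, 4, -4], [4, -10, 10], [-4, 10, -18]].
Congruent diagonalization of H (simultaneous row and column reduction) yields pivots -4, -6, -8.
That gives 3 negative pivots.
H is negative definite, so the origin is a strict local maximum.

local maximum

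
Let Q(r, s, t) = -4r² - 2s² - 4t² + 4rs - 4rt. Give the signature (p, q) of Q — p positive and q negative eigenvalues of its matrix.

The associated matrix is A = [[-4, 2, -2], [2, -2, 0], [-2, 0, -4]].
Applying the same elementary operations to the rows and columns of A produces a congruent diagonal matrix with entries -4, -1, -2.
That gives 3 negative pivots.

(0, 3)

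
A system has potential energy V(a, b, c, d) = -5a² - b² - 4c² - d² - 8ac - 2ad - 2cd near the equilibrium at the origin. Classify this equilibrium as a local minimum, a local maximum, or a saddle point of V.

local maximum

The Hessian at the origin is H = [[-10, 0, -8, -2], [0, -2, 0, 0], [-8, 0, -8, -2], [-2, 0, -2, -2]].
Row-reducing H symmetrically gives the diagonal entries -10, -2, -8/5, -3/2.
So there are 4 negative pivots.
H is negative definite, so the origin is a strict local maximum.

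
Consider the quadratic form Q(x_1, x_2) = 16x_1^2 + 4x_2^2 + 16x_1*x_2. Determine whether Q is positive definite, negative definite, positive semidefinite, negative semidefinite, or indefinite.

positive semidefinite

The symmetric matrix of Q is [[16, 8], [8, 4]].
For the 2×2 matrix [[16, 8], [8, 4]]: det = 16·4 − (8)² = 0, trace = 20.
det = 0 so one eigenvalue is zero; the form is semidefinite with the sign of the trace.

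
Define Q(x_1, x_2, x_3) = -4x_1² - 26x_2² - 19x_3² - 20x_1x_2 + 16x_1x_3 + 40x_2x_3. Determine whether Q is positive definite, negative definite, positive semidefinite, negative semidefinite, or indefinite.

The symmetric matrix is A = [[-4, -10, 8], [-10, -26, 20], [8, 20, -19]].
Symmetric row and column elimination reduces A to a congruent diagonal form with pivots -4, -1, -3.
So there are 3 negative pivots.
Hence Q is negative definite.

negative definite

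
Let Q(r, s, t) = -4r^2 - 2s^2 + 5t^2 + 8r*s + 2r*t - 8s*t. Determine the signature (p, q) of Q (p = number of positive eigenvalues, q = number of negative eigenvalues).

(2, 1)

The associated matrix is A = [[-4, 4, 1], [4, -2, -4], [1, -4, 5]].
Symmetric row and column elimination reduces A to a congruent diagonal form with pivots -4, 2, 3/4.
So there are 2 positive, 1 negative pivots.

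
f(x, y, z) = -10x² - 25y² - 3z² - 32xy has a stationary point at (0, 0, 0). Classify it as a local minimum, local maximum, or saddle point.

saddle point

The Hessian at the origin is H = [[-20, -32, 0], [-32, -50, 0], [0, 0, -6]].
Symmetric row and column elimination reduces H to a congruent diagonal form with pivots -20, 6/5, -6.
So there are 1 positive, 2 negative pivots.
H is indefinite, so the origin is a saddle point.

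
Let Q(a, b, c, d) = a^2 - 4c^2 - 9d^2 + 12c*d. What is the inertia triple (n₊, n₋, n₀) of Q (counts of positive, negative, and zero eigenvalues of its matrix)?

The symmetric matrix is A = [[1, 0, 0, 0], [0, 0, 0, 0], [0, 0, -4, 6], [0, 0, 6, -9]].
Applying the same elementary operations to the rows and columns of A produces a congruent diagonal matrix with entries 1, 0, -4, 0.
So there are 1 positive, 1 negative, 2 zero pivots.

(1, 1, 2)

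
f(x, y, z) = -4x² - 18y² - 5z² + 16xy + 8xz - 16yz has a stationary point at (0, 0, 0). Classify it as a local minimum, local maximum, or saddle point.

local maximum

The Hessian at the origin is H = [[-8, 16, 8], [16, -36, -16], [8, -16, -10]].
Congruent diagonalization of H (simultaneous row and column reduction) yields pivots -8, -4, -2.
Counting signs: 3 negative.
H is negative definite, so the origin is a strict local maximum.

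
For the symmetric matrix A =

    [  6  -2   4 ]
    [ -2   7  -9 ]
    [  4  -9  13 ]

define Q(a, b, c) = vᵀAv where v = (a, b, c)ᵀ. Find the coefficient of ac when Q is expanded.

The coefficient of ac is A[1,3] + A[3,1] = 2·4 = 8.

8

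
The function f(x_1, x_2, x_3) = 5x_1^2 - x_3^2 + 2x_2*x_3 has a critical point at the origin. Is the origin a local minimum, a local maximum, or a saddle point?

The Hessian at the origin is H = [[10, 0, 0], [0, 0, 2], [0, 2, -2]].
H is indefinite, so the origin is a saddle point.

saddle point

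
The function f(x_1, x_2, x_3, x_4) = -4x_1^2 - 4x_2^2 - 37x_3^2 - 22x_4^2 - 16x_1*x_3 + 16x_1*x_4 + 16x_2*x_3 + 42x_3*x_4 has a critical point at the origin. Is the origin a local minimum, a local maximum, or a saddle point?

local maximum

The Hessian at the origin is H = [[-8, 0, -16, 16], [0, -8, 16, 0], [-16, 16, -74, 42], [16, 0, 42, -44]].
Symmetric row and column elimination reduces H to a congruent diagonal form with pivots -8, -8, -10, -2.
Counting signs: 4 negative.
H is negative definite, so the origin is a strict local maximum.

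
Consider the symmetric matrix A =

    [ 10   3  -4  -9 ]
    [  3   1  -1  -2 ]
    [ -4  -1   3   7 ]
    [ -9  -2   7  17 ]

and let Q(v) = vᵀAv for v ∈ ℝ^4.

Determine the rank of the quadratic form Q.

3

Row-reducing A symmetrically gives the diagonal entries 10, 1/10, 1, 0.
So there are 3 positive, 1 zero pivots.
The rank is the number of nonzero pivots: 3.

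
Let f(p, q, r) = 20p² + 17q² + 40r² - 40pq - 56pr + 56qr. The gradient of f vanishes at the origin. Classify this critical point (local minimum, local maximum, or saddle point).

The Hessian at the origin is H = [[40, -40, -56], [-40, 34, 56], [-56, 56, 80]].
Congruent diagonalization of H (simultaneous row and column reduction) yields pivots 40, -6, 8/5.
So there are 2 positive, 1 negative pivots.
H is indefinite, so the origin is a saddle point.

saddle point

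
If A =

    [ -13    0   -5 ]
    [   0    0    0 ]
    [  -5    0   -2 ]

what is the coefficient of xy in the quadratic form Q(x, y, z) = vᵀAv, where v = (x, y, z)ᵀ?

The coefficient of xy is A[1,2] + A[2,1] = 2·0 = 0.

0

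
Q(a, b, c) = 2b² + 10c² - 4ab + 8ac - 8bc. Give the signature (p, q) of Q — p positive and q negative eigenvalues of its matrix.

(2, 1)

The symmetric matrix is A = [[0, -2, 4], [-2, 2, -4], [4, -4, 10]].
By Sylvester's law of inertia any congruent diagonalization of A has 2 positive, 1 negative and 0 zero entries.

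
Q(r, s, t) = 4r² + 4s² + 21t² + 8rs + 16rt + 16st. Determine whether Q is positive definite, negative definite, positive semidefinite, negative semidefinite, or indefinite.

The symmetric matrix is A = [[4, 4, 8], [4, 4, 8], [8, 8, 21]].
Applying the same elementary operations to the rows and columns of A produces a congruent diagonal matrix with entries 4, 0, 5.
That gives 2 positive, 1 zero pivots.
Hence Q is positive semidefinite.

positive semidefinite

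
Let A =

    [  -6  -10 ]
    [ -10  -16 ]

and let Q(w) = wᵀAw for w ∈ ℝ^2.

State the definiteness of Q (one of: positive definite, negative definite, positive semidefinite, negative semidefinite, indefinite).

indefinite

For the 2×2 matrix [[-6, -10], [-10, -16]]: det = -6·-16 − (-10)² = -4, trace = -22.
det < 0 so the eigenvalues have opposite signs; the form is indefinite.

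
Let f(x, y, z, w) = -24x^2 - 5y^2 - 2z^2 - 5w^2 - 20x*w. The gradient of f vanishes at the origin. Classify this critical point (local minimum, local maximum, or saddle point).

The Hessian at the origin is H = [[-48, 0, 0, -20], [0, -10, 0, 0], [0, 0, -4, 0], [-20, 0, 0, -10]].
Row-reducing H symmetrically gives the diagonal entries -48, -10, -4, -5/3.
That gives 4 negative pivots.
H is negative definite, so the origin is a strict local maximum.

local maximum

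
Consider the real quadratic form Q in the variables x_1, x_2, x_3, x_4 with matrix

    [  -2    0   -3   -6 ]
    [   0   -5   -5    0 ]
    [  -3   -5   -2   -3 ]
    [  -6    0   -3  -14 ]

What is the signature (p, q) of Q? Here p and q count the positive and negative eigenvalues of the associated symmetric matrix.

(1, 3)

Applying the same elementary operations to the rows and columns of A produces a congruent diagonal matrix with entries -2, -5, 15/2, -4/5.
Counting signs: 1 positive, 3 negative.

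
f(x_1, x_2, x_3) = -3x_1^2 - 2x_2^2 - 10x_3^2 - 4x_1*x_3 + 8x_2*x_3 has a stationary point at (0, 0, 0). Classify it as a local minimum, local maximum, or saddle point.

local maximum

The Hessian at the origin is H = [[-6, 0, -4], [0, -4, 8], [-4, 8, -20]].
Congruent diagonalization of H (simultaneous row and column reduction) yields pivots -6, -4, -4/3.
So there are 3 negative pivots.
H is negative definite, so the origin is a strict local maximum.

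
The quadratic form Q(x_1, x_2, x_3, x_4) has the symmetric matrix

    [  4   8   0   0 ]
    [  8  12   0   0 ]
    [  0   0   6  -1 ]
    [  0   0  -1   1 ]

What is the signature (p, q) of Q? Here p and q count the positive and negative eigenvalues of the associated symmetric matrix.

Applying the same elementary operations to the rows and columns of A produces a congruent diagonal matrix with entries 4, -4, 6, 5/6.
Counting signs: 3 positive, 1 negative.

(3, 1)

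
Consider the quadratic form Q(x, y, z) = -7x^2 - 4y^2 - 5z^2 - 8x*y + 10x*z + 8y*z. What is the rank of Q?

3

The associated matrix is A = [[-7, -4, 5], [-4, -4, 4], [5, 4, -5]].
Row-reducing A symmetrically gives the diagonal entries -7, -12/7, -2/3.
Counting signs: 3 negative.
The rank is the number of nonzero pivots: 3.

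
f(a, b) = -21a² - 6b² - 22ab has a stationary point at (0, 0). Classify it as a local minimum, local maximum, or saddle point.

The Hessian at the origin is H = [[-42, -22], [-22, -12]].
det H = -42·-12 − (-22)² = 20 > 0 and H[1,1] = -42 < 0, so H is negative definite.
Therefore the origin is a local maximum.

local maximum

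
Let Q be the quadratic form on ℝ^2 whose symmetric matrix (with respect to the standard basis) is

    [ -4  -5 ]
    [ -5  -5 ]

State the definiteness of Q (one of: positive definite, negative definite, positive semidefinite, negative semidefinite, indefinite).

indefinite

Row-reducing A symmetrically gives the diagonal entries -4, 5/4.
So there are 1 positive, 1 negative pivots.
Hence Q is indefinite.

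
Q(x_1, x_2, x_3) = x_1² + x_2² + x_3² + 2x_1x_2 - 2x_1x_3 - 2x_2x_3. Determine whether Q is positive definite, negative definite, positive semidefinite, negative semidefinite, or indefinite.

positive semidefinite

The associated matrix is A = [[1, 1, -1], [1, 1, -1], [-1, -1, 1]].
Congruent diagonalization of A (simultaneous row and column reduction) yields pivots 1, 0, 0.
Counting signs: 1 positive, 2 zero.
Hence Q is positive semidefinite.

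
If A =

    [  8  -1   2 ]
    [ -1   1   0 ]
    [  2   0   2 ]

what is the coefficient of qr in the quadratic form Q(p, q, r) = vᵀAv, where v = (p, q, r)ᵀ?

The coefficient of qr is A[2,3] + A[3,2] = 2·0 = 0.

0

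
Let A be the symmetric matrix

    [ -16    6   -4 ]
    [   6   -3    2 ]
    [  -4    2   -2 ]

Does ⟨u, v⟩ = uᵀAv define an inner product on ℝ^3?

Leading principal minors: Δ_1 = -16, Δ_2 = 12, Δ_3 = -8.
The signs alternate starting with Δ_1 < 0, so by Sylvester's criterion Q is negative definite.
⟨·,·⟩ is an inner product exactly when A is positive definite.

no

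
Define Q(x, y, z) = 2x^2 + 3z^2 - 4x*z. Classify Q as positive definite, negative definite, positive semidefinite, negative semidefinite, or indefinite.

The symmetric matrix is A = [[2, 0, -2], [0, 0, 0], [-2, 0, 3]].
Symmetric row and column elimination reduces A to a congruent diagonal form with pivots 2, 0, 1.
That gives 2 positive, 1 zero pivots.
Hence Q is positive semidefinite.

positive semidefinite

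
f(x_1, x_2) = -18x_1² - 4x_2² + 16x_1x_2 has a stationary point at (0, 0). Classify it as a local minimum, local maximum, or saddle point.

local maximum

The Hessian at the origin is H = [[-36, 16], [16, -8]].
det H = -36·-8 − (16)² = 32 > 0 and H[1,1] = -36 < 0, so H is negative definite.
Therefore the origin is a local maximum.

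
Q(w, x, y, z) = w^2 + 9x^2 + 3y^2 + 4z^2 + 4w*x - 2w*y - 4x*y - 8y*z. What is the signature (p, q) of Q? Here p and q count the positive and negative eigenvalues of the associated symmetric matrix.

(3, 1)

Write A = [[1, 2, -1, 0], [2, 9, -2, 0], [-1, -2, 3, -4], [0, 0, -4, 4]].
Row-reducing A symmetrically gives the diagonal entries 1, 5, 2, -4.
Counting signs: 3 positive, 1 negative.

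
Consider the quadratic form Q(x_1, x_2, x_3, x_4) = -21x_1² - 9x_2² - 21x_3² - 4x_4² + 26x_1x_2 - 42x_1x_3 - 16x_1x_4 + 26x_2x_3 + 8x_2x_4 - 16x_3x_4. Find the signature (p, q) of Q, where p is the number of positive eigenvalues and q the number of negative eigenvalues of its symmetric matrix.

(0, 2)

The symmetric matrix is A = [[-21, 13, -21, -8], [13, -9, 13, 4], [-21, 13, -21, -8], [-8, 4, -8, -4]].
Row-reducing A symmetrically gives the diagonal entries -21, -20/21, 0, 0.
That gives 2 negative, 2 zero pivots.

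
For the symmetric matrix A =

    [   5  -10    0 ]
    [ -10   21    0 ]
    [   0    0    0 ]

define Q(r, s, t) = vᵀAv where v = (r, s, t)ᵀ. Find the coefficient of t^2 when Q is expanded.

0

The coefficient of t^2 is the diagonal entry A[3,3] = 0.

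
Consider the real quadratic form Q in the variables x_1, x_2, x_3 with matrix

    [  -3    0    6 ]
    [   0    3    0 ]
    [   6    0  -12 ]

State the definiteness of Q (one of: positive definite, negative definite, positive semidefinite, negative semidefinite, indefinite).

Symmetric row and column elimination reduces A to a congruent diagonal form with pivots -3, 3, 0.
So there are 1 positive, 1 negative, 1 zero pivots.
Hence Q is indefinite.

indefinite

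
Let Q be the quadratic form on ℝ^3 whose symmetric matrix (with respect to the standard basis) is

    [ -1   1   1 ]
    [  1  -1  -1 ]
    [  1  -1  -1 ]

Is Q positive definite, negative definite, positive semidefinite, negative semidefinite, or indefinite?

Congruent diagonalization of A (simultaneous row and column reduction) yields pivots -1, 0, 0.
That gives 1 negative, 2 zero pivots.
Hence Q is negative semidefinite.

negative semidefinite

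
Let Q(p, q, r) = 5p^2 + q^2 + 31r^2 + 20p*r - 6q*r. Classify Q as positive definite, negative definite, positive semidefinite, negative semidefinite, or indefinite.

The symmetric matrix of Q is A = [[5, 0, 10], [0, 1, -3], [10, -3, 31]].
Leading principal minors: Δ_1 = 5, Δ_2 = 5, Δ_3 = 10.
All leading principal minors are positive, so by Sylvester's criterion Q is positive definite.

positive definite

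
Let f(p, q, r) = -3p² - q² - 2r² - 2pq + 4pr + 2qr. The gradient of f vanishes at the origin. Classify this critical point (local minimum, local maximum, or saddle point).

local maximum

The Hessian at the origin is H = [[-6, -2, 4], [-2, -2, 2], [4, 2, -4]].
Applying the same elementary operations to the rows and columns of H produces a congruent diagonal matrix with entries -6, -4/3, -1.
So there are 3 negative pivots.
H is negative definite, so the origin is a strict local maximum.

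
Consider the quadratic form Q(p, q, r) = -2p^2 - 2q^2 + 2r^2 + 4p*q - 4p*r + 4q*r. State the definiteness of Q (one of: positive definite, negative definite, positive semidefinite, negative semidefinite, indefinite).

The symmetric matrix is A = [[-2, 2, -2], [2, -2, 2], [-2, 2, 2]].
Congruent diagonalization of A (simultaneous row and column reduction) yields pivots -2, 0, 4.
Counting signs: 1 positive, 1 negative, 1 zero.
Hence Q is indefinite.

indefinite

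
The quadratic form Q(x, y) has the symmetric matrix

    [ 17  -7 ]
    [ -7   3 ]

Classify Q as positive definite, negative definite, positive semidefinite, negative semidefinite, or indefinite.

positive definite

Leading principal minors: Δ_1 = 17, Δ_2 = 2.
All leading principal minors are positive, so by Sylvester's criterion Q is positive definite.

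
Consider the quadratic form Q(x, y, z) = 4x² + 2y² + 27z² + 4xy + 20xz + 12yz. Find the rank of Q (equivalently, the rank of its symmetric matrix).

3

The associated matrix is A = [[4, 2, 10], [2, 2, 6], [10, 6, 27]].
Applying the same elementary operations to the rows and columns of A produces a congruent diagonal matrix with entries 4, 1, 1.
Counting signs: 3 positive.
The rank is the number of nonzero pivots: 3.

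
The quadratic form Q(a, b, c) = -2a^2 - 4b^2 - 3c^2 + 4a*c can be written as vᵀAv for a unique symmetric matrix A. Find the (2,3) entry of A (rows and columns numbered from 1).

The coefficient of b·c in Q is 0. For a symmetric A this equals A[2,3] + A[3,2] = 2·A[2,3].
So A[2,3] = 0/2 = 0.

0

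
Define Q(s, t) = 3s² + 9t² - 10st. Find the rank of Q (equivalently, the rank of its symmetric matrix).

2

The associated matrix is A = [[3, -5], [-5, 9]].
Row-reducing A symmetrically gives the diagonal entries 3, 2/3.
That gives 2 positive pivots.
The rank is the number of nonzero pivots: 2.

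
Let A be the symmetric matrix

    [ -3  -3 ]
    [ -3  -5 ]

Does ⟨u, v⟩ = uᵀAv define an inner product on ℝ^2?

Applying the same elementary operations to the rows and columns of A produces a congruent diagonal matrix with entries -3, -2.
That gives 2 negative pivots.
Hence Q is negative definite.
⟨·,·⟩ is an inner product exactly when A is positive definite.

no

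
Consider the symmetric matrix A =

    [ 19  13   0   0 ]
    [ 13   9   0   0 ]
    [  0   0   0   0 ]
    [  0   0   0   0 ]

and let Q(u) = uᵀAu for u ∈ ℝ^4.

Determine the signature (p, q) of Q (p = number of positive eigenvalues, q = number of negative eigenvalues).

Symmetric row and column elimination reduces A to a congruent diagonal form with pivots 19, 2/19, 0, 0.
So there are 2 positive, 2 zero pivots.

(2, 0)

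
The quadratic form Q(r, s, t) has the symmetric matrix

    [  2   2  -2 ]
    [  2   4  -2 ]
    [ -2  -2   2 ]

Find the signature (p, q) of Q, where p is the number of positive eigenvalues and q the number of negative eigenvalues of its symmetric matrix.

Row-reducing A symmetrically gives the diagonal entries 2, 2, 0.
So there are 2 positive, 1 zero pivots.

(2, 0)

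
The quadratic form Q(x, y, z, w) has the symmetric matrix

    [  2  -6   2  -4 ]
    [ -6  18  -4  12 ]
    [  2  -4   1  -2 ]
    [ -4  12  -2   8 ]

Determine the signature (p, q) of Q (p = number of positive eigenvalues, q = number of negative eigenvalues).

By Sylvester's law of inertia any congruent diagonalization of A has 2 positive, 1 negative and 1 zero entries.

(2, 1)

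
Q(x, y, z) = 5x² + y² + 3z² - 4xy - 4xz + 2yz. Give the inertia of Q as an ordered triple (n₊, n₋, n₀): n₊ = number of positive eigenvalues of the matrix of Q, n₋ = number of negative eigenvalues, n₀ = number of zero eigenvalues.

The associated matrix is A = [[5, -2, -2], [-2, 1, 1], [-2, 1, 3]].
Row-reducing A symmetrically gives the diagonal entries 5, 1/5, 2.
So there are 3 positive pivots.

(3, 0, 0)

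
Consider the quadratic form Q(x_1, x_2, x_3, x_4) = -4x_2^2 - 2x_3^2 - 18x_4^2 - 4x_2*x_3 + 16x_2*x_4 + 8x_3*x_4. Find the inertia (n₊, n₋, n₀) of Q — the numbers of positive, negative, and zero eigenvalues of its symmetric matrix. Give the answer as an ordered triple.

Write A = [[0, 0, 0, 0], [0, -4, -2, 8], [0, -2, -2, 4], [0, 8, 4, -18]].
Applying the same elementary operations to the rows and columns of A produces a congruent diagonal matrix with entries 0, -4, -1, -2.
Counting signs: 3 negative, 1 zero.

(0, 3, 1)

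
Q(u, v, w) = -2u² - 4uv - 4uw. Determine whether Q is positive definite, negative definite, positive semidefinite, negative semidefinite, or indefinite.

indefinite

Write A = [[-2, -2, -2], [-2, 0, 0], [-2, 0, 0]].
Symmetric row and column elimination reduces A to a congruent diagonal form with pivots -2, 2, 0.
That gives 1 positive, 1 negative, 1 zero pivots.
Hence Q is indefinite.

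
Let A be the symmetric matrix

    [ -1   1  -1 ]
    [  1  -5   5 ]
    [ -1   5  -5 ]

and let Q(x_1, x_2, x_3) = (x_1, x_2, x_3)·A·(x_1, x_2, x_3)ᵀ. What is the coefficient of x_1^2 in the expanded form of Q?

The coefficient of x_1^2 is the diagonal entry A[1,1] = -1.

-1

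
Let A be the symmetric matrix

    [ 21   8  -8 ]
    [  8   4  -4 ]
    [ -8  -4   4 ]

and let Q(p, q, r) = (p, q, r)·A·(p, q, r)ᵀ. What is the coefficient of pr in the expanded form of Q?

The coefficient of pr is A[1,3] + A[3,1] = 2·(-8) = -16.

-16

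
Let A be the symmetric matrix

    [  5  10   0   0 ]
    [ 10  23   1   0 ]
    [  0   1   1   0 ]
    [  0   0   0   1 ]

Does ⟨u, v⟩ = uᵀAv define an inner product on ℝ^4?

yes

Applying the same elementary operations to the rows and columns of A produces a congruent diagonal matrix with entries 5, 3, 2/3, 1.
So there are 4 positive pivots.
Hence Q is positive definite.
⟨·,·⟩ is an inner product exactly when A is positive definite.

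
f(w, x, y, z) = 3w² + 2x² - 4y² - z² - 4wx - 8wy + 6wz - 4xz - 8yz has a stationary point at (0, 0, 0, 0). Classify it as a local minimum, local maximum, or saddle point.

The Hessian at the origin is H = [[6, -4, -8, 6], [-4, 4, 0, -4], [-8, 0, -8, -8], [6, -4, -8, -2]].
Applying the same elementary operations to the rows and columns of H produces a congruent diagonal matrix with entries 6, 4/3, -40, -8.
That gives 2 positive, 2 negative pivots.
H is indefinite, so the origin is a saddle point.

saddle point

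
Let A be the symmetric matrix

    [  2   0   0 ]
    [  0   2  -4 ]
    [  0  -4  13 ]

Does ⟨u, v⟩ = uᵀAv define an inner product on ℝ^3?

yes

Leading principal minors: Δ_1 = 2, Δ_2 = 4, Δ_3 = 20.
All leading principal minors are positive, so by Sylvester's criterion Q is positive definite.
⟨·,·⟩ is an inner product exactly when A is positive definite.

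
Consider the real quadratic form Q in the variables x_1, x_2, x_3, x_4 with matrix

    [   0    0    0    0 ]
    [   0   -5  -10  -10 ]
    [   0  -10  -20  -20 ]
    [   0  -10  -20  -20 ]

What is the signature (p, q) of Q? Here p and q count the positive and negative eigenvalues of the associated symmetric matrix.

Applying the same elementary operations to the rows and columns of A produces a congruent diagonal matrix with entries 0, -5, 0, 0.
Counting signs: 1 negative, 3 zero.

(0, 1)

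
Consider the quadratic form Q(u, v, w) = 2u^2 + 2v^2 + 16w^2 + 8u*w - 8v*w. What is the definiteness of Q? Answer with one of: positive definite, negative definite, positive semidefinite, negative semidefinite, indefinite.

positive semidefinite

The symmetric matrix is A = [[2, 0, 4], [0, 2, -4], [4, -4, 16]].
Congruent diagonalization of A (simultaneous row and column reduction) yields pivots 2, 2, 0.
So there are 2 positive, 1 zero pivots.
Hence Q is positive semidefinite.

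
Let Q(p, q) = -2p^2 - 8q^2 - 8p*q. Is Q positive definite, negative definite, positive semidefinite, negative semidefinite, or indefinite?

negative semidefinite

The symmetric matrix of Q is [[-2, -4], [-4, -8]].
For the 2×2 matrix [[-2, -4], [-4, -8]]: det = -2·-8 − (-4)² = 0, trace = -10.
det = 0 so one eigenvalue is zero; the form is semidefinite with the sign of the trace.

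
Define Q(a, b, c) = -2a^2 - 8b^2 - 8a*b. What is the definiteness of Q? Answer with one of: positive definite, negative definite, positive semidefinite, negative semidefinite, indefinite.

The symmetric matrix is A = [[-2, -4, 0], [-4, -8, 0], [0, 0, 0]].
Applying the same elementary operations to the rows and columns of A produces a congruent diagonal matrix with entries -2, 0, 0.
So there are 1 negative, 2 zero pivots.
Hence Q is negative semidefinite.

negative semidefinite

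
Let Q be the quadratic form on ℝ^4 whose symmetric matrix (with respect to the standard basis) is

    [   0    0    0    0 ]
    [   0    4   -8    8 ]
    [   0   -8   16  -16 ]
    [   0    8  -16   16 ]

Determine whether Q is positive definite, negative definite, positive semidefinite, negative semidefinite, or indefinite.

positive semidefinite

Congruent diagonalization of A (simultaneous row and column reduction) yields pivots 0, 4, 0, 0.
Counting signs: 1 positive, 3 zero.
Hence Q is positive semidefinite.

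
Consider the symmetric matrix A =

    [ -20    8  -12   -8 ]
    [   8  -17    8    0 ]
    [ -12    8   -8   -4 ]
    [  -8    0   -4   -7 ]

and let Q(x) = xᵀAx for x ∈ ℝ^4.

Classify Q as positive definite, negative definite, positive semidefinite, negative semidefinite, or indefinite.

negative definite

An LDLᵀ factorisation of A has diagonal entries -20, -69/5, -4/69, -3.
That gives 4 negative pivots.
Hence Q is negative definite.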